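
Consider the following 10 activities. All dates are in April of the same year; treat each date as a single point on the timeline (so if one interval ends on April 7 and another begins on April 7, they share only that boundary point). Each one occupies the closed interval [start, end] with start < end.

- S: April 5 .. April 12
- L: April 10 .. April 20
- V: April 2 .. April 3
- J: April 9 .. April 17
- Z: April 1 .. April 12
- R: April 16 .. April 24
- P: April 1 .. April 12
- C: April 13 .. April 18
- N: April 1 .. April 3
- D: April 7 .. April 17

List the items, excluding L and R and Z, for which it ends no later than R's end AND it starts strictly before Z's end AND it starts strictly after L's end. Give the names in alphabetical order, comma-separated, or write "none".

none

Conditions: its end is no later than R's end (X.end <= April 24) AND its start is strictly before Z's end (X.start < April 12) AND its start is strictly after L's end (X.start > April 20).
C: end April 18 <= April 24? ✓; start April 13 < April 12? ✗; start April 13 > April 20? ✗ → no.
D: end April 17 <= April 24? ✓; start April 7 < April 12? ✓; start April 7 > April 20? ✗ → no.
J: end April 17 <= April 24? ✓; start April 9 < April 12? ✓; start April 9 > April 20? ✗ → no.
N: end April 3 <= April 24? ✓; start April 1 < April 12? ✓; start April 1 > April 20? ✗ → no.
P: end April 12 <= April 24? ✓; start April 1 < April 12? ✓; start April 1 > April 20? ✗ → no.
S: end April 12 <= April 24? ✓; start April 5 < April 12? ✓; start April 5 > April 20? ✗ → no.
V: end April 3 <= April 24? ✓; start April 2 < April 12? ✓; start April 2 > April 20? ✗ → no.
Result: none.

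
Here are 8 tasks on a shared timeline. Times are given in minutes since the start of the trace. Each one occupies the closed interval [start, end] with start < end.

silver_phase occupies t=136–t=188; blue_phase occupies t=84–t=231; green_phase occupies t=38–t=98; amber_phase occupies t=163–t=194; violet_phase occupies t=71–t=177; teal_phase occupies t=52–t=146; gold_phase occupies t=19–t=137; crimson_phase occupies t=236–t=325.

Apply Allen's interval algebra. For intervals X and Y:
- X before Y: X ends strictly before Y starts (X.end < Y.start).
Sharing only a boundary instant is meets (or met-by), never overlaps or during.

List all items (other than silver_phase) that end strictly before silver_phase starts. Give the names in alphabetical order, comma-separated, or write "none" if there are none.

green_phase

Target silver_phase = [t=136, t=188].
amber_phase [t=163, t=194] → overlapped-by → no.
blue_phase [t=84, t=231] → contains → no.
crimson_phase [t=236, t=325] → after → no.
gold_phase [t=19, t=137] → overlaps → no.
green_phase [t=38, t=98] → before → yes.
teal_phase [t=52, t=146] → overlaps → no.
violet_phase [t=71, t=177] → overlaps → no.
Result: green_phase.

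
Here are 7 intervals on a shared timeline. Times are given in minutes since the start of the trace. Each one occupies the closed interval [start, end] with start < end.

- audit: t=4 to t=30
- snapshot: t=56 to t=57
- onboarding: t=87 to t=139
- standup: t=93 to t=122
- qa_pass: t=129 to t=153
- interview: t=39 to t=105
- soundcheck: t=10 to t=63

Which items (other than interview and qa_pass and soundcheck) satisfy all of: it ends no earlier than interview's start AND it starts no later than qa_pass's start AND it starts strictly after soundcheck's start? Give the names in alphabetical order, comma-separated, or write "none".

onboarding, snapshot, standup

Conditions: its end is no earlier than interview's start (X.end >= t=39) AND its start is no later than qa_pass's start (X.start <= t=129) AND its start is strictly after soundcheck's start (X.start > t=10).
audit: end t=30 >= t=39? ✗; start t=4 <= t=129? ✓; start t=4 > t=10? ✗ → no.
onboarding: end t=139 >= t=39? ✓; start t=87 <= t=129? ✓; start t=87 > t=10? ✓ → yes.
snapshot: end t=57 >= t=39? ✓; start t=56 <= t=129? ✓; start t=56 > t=10? ✓ → yes.
standup: end t=122 >= t=39? ✓; start t=93 <= t=129? ✓; start t=93 > t=10? ✓ → yes.
Result: onboarding, snapshot, standup.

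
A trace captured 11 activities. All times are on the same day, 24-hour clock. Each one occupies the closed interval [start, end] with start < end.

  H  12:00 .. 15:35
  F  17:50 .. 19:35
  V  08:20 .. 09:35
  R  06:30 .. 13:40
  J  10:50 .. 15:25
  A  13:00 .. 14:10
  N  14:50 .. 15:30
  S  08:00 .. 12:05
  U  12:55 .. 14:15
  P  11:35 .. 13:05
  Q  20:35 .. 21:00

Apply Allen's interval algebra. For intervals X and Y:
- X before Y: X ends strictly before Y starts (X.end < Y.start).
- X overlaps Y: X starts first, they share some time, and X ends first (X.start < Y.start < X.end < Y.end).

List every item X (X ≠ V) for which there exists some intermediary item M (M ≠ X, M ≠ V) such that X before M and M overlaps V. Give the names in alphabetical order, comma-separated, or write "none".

Target V = [08:20, 09:35].
Intermediaries M with M overlaps V: none.
Union: none.

none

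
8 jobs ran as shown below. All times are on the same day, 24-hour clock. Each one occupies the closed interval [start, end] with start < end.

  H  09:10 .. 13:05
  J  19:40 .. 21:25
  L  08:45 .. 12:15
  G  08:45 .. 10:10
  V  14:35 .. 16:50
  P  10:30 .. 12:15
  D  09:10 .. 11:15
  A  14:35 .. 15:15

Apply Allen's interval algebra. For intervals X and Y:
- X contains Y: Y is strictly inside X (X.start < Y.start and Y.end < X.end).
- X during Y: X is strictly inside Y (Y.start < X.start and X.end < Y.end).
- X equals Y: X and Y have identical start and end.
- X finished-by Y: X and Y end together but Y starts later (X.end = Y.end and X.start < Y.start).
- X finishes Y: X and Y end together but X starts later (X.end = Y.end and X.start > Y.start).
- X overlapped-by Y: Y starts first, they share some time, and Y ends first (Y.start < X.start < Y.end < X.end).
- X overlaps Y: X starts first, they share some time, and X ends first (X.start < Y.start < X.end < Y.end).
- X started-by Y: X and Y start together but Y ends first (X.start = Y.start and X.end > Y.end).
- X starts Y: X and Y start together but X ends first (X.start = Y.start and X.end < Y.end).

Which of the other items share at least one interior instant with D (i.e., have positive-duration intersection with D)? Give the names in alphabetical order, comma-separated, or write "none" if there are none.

Target D = [09:10, 11:15].
A [14:35, 15:15] → after → no.
G [08:45, 10:10] → overlaps → yes.
H [09:10, 13:05] → started-by → yes.
J [19:40, 21:25] → after → no.
L [08:45, 12:15] → contains → yes.
P [10:30, 12:15] → overlapped-by → yes.
V [14:35, 16:50] → after → no.
Result: G, H, L, P.

G, H, L, P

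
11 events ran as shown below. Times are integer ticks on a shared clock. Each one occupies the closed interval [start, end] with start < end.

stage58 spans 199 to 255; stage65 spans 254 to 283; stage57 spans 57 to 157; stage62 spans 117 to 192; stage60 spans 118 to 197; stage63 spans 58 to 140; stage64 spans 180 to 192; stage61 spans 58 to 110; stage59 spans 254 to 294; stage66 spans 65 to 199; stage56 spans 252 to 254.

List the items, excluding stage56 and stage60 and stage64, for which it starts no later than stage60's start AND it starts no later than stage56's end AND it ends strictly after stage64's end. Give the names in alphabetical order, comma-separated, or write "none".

Conditions: its start is no later than stage60's start (X.start <= 118) AND its start is no later than stage56's end (X.start <= 254) AND its end is strictly after stage64's end (X.end > 192).
stage57: start 57 <= 118? ✓; start 57 <= 254? ✓; end 157 > 192? ✗ → no.
stage58: start 199 <= 118? ✗; start 199 <= 254? ✓; end 255 > 192? ✓ → no.
stage59: start 254 <= 118? ✗; start 254 <= 254? ✓; end 294 > 192? ✓ → no.
stage61: start 58 <= 118? ✓; start 58 <= 254? ✓; end 110 > 192? ✗ → no.
stage62: start 117 <= 118? ✓; start 117 <= 254? ✓; end 192 > 192? ✗ → no.
stage63: start 58 <= 118? ✓; start 58 <= 254? ✓; end 140 > 192? ✗ → no.
stage65: start 254 <= 118? ✗; start 254 <= 254? ✓; end 283 > 192? ✓ → no.
stage66: start 65 <= 118? ✓; start 65 <= 254? ✓; end 199 > 192? ✓ → yes.
Result: stage66.

stage66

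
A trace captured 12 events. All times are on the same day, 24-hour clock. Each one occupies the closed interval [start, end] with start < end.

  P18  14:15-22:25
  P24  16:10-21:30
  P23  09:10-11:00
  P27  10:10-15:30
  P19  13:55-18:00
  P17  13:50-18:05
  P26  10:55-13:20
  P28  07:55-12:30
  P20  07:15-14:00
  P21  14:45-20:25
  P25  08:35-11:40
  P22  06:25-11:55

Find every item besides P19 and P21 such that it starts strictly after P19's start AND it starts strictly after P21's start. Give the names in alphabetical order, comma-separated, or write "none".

Conditions: its start is strictly after P19's start (X.start > 13:55) AND its start is strictly after P21's start (X.start > 14:45).
P17: start 13:50 > 13:55? ✗; start 13:50 > 14:45? ✗ → no.
P18: start 14:15 > 13:55? ✓; start 14:15 > 14:45? ✗ → no.
P20: start 07:15 > 13:55? ✗; start 07:15 > 14:45? ✗ → no.
P22: start 06:25 > 13:55? ✗; start 06:25 > 14:45? ✗ → no.
P23: start 09:10 > 13:55? ✗; start 09:10 > 14:45? ✗ → no.
P24: start 16:10 > 13:55? ✓; start 16:10 > 14:45? ✓ → yes.
P25: start 08:35 > 13:55? ✗; start 08:35 > 14:45? ✗ → no.
P26: start 10:55 > 13:55? ✗; start 10:55 > 14:45? ✗ → no.
P27: start 10:10 > 13:55? ✗; start 10:10 > 14:45? ✗ → no.
P28: start 07:55 > 13:55? ✗; start 07:55 > 14:45? ✗ → no.
Result: P24.

P24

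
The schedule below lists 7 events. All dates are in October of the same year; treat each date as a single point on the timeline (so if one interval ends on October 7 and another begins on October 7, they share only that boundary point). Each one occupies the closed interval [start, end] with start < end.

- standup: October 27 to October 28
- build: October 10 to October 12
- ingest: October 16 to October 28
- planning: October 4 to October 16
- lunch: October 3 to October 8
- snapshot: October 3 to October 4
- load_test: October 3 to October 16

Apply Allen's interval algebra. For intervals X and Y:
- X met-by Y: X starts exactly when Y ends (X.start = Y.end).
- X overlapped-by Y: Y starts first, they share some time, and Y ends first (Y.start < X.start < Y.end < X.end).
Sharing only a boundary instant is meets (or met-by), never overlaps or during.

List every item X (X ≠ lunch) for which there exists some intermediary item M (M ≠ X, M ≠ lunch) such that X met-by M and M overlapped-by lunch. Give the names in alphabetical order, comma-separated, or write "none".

ingest

Target lunch = [October 3, October 8].
Intermediaries M with M overlapped-by lunch: planning.
Via planning — items with X met-by planning: ingest.
Union: ingest.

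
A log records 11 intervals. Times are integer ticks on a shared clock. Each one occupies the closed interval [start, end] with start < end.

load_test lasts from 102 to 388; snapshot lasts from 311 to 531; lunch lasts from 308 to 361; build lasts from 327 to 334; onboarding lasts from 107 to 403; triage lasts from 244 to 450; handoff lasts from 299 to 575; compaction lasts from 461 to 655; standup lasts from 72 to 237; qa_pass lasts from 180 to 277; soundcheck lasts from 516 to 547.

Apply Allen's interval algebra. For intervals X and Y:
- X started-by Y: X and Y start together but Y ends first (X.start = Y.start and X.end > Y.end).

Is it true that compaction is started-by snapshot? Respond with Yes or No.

compaction = [461, 655], snapshot = [311, 531].
Actual relation of compaction to snapshot: overlapped-by.
Asked whether 'started-by' holds → No.

No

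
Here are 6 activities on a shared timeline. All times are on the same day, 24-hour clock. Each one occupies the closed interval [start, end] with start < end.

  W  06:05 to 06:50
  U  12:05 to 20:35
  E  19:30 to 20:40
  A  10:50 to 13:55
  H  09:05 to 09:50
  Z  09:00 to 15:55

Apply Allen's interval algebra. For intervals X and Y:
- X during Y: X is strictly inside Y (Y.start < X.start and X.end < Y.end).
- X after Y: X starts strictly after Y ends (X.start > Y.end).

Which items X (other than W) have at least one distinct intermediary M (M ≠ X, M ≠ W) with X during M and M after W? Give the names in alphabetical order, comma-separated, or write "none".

Target W = [06:05, 06:50].
Intermediaries M with M after W: A, E, H, U, Z.
Via A — items with X during A: none.
Via E — items with X during E: none.
Via H — items with X during H: none.
Via U — items with X during U: none.
Via Z — items with X during Z: A, H.
Union: A, H.

A, H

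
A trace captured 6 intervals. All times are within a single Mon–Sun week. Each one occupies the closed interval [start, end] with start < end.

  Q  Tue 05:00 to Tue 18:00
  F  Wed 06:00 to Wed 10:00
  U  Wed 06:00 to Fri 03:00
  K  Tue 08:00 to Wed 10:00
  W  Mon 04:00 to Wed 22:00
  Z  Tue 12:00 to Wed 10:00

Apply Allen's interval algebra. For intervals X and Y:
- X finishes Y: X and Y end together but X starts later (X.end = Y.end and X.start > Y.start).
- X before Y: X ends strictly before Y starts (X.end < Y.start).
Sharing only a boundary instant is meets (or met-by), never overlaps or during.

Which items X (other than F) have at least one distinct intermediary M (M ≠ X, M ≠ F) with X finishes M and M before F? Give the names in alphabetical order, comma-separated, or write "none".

Target F = [Wed 06:00, Wed 10:00].
Intermediaries M with M before F: Q.
Via Q — items with X finishes Q: none.
Union: none.

none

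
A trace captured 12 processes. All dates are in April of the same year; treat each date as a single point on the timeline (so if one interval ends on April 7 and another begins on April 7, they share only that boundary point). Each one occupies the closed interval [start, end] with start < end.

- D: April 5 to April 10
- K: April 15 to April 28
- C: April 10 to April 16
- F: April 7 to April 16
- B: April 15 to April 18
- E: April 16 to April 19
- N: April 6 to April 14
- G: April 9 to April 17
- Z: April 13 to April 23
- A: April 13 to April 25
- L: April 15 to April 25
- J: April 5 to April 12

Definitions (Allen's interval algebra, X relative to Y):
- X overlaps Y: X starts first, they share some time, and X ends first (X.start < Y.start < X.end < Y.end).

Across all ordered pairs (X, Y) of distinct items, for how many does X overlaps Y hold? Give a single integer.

Checking all 132 ordered pairs for relation 'overlaps'; matching pairs in alphabetical order:
(A, K): A overlaps K ✓
(B, E): B overlaps E ✓
(C, A): C overlaps A ✓
(C, B): C overlaps B ✓
(C, K): C overlaps K ✓
(C, L): C overlaps L ✓
(C, Z): C overlaps Z ✓
(D, F): D overlaps F ✓
(D, G): D overlaps G ✓
(D, N): D overlaps N ✓
(F, A): F overlaps A ✓
(F, B): F overlaps B ✓
(F, G): F overlaps G ✓
(F, K): F overlaps K ✓
(F, L): F overlaps L ✓
(F, Z): F overlaps Z ✓
(G, A): G overlaps A ✓
(G, B): G overlaps B ✓
(G, E): G overlaps E ✓
(G, K): G overlaps K ✓
(G, L): G overlaps L ✓
(G, Z): G overlaps Z ✓
(J, C): J overlaps C ✓
(J, F): J overlaps F ✓
... plus 9 further pairs not listed.
Count: 33.

33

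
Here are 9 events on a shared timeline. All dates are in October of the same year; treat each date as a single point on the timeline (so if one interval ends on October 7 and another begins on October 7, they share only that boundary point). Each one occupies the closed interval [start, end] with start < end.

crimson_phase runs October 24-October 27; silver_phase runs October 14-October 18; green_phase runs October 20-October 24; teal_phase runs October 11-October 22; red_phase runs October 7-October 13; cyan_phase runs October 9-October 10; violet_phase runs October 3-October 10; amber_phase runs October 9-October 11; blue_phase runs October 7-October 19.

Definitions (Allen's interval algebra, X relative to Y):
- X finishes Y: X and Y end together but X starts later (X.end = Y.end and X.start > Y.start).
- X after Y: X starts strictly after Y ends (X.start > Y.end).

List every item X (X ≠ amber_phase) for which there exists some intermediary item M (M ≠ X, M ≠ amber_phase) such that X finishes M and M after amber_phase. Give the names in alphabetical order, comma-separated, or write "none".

Target amber_phase = [October 9, October 11].
Intermediaries M with M after amber_phase: crimson_phase, green_phase, silver_phase.
Via crimson_phase — items with X finishes crimson_phase: none.
Via green_phase — items with X finishes green_phase: none.
Via silver_phase — items with X finishes silver_phase: none.
Union: none.

none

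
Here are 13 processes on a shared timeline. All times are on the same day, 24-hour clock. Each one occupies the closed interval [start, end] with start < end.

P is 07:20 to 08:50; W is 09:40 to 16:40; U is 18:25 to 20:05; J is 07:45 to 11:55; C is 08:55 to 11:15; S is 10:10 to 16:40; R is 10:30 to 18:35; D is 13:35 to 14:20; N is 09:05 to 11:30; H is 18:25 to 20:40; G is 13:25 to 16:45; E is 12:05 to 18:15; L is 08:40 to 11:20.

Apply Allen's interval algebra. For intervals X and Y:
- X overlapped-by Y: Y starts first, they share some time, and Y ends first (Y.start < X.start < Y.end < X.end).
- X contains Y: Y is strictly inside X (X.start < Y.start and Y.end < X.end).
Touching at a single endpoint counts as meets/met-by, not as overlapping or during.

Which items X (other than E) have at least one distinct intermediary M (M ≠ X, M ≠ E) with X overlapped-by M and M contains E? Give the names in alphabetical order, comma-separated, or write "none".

Target E = [12:05, 18:15].
Intermediaries M with M contains E: R.
Via R — items with X overlapped-by R: H, U.
Union: H, U.

H, U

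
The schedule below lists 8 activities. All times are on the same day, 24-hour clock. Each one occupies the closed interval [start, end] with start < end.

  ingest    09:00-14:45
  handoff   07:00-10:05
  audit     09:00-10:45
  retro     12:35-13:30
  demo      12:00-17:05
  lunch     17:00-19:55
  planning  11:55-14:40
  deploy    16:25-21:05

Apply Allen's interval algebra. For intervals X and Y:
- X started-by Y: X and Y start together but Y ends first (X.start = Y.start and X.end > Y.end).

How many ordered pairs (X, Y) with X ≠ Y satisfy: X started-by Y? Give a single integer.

Checking all 56 ordered pairs for relation 'started-by'; matching pairs in alphabetical order:
(ingest, audit): ingest started-by audit ✓
Count: 1.

1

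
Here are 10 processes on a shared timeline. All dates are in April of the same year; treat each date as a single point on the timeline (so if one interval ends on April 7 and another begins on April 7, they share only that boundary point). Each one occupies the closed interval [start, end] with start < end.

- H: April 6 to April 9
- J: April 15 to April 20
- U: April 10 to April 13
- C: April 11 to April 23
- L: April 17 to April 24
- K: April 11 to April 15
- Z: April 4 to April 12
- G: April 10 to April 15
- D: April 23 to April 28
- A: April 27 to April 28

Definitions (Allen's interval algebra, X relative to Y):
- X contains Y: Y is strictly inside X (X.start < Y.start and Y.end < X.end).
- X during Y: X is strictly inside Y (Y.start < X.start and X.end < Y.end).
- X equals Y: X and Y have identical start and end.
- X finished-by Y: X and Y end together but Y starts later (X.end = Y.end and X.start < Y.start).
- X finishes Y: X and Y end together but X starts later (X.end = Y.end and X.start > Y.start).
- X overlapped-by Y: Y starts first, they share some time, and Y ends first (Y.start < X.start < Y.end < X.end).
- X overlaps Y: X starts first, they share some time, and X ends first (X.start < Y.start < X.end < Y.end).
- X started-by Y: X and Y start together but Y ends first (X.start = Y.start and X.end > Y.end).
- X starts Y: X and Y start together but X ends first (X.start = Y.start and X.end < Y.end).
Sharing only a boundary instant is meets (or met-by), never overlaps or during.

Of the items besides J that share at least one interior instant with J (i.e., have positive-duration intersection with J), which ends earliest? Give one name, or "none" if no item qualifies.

C

Target J = [April 15, April 20].
A [April 27, April 28] → after → excluded.
C [April 11, April 23] → contains → candidate.
D [April 23, April 28] → after → excluded.
G [April 10, April 15] → meets → excluded.
H [April 6, April 9] → before → excluded.
K [April 11, April 15] → meets → excluded.
L [April 17, April 24] → overlapped-by → candidate.
U [April 10, April 13] → before → excluded.
Z [April 4, April 12] → before → excluded.
Among candidates, earliest end is April 23 → C.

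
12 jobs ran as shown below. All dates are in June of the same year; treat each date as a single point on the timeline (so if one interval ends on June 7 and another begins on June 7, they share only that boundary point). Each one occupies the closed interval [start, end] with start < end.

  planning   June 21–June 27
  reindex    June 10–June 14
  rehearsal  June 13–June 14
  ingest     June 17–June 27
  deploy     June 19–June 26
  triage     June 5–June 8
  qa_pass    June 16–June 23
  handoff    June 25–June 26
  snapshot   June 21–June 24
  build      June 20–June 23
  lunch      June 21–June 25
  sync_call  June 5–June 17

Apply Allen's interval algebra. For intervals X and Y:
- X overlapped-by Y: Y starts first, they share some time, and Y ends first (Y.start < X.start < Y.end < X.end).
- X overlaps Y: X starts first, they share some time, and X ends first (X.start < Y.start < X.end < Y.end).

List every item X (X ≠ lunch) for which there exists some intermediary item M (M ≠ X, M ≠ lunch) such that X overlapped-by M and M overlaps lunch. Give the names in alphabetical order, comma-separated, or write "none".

deploy, ingest, planning, snapshot

Target lunch = [June 21, June 25].
Intermediaries M with M overlaps lunch: build, qa_pass.
Via build — items with X overlapped-by build: planning, snapshot.
Via qa_pass — items with X overlapped-by qa_pass: deploy, ingest, planning, snapshot.
Union: deploy, ingest, planning, snapshot.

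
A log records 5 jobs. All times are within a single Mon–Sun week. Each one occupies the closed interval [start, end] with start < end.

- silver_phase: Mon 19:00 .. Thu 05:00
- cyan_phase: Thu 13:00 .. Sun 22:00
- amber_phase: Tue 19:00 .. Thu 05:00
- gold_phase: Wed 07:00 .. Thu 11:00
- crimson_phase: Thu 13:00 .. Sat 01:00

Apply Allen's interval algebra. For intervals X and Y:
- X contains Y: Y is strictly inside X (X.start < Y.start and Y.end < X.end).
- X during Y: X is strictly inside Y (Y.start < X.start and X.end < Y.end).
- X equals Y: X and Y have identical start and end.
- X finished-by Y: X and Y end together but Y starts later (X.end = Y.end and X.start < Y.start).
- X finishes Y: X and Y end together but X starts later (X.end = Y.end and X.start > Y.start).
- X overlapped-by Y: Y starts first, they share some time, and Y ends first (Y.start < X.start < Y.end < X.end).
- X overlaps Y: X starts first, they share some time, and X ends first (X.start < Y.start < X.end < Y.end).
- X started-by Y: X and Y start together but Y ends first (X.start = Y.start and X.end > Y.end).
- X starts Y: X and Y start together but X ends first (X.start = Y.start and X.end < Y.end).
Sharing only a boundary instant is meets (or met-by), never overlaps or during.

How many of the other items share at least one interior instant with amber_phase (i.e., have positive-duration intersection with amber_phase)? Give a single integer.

Target amber_phase = [Tue 19:00, Thu 05:00].
crimson_phase [Thu 13:00, Sat 01:00] → after → no.
cyan_phase [Thu 13:00, Sun 22:00] → after → no.
gold_phase [Wed 07:00, Thu 11:00] → overlapped-by → counts.
silver_phase [Mon 19:00, Thu 05:00] → finished-by → counts.
Total: 2.

2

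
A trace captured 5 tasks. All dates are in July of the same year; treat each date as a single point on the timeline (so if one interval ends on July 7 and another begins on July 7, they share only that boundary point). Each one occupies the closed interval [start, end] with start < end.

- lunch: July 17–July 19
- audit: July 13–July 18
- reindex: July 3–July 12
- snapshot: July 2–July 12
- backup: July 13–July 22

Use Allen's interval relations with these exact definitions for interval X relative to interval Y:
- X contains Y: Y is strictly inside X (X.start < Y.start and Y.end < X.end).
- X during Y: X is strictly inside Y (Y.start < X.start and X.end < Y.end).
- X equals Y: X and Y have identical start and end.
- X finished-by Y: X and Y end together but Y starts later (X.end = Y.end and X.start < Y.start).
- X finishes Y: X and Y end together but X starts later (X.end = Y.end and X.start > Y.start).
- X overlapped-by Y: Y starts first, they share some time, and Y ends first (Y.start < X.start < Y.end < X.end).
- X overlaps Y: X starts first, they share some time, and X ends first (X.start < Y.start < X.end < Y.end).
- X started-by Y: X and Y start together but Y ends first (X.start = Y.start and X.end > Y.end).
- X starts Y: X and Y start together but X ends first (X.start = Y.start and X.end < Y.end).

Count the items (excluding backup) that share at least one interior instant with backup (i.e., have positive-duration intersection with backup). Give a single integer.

2

Target backup = [July 13, July 22].
audit [July 13, July 18] → starts → counts.
lunch [July 17, July 19] → during → counts.
reindex [July 3, July 12] → before → no.
snapshot [July 2, July 12] → before → no.
Total: 2.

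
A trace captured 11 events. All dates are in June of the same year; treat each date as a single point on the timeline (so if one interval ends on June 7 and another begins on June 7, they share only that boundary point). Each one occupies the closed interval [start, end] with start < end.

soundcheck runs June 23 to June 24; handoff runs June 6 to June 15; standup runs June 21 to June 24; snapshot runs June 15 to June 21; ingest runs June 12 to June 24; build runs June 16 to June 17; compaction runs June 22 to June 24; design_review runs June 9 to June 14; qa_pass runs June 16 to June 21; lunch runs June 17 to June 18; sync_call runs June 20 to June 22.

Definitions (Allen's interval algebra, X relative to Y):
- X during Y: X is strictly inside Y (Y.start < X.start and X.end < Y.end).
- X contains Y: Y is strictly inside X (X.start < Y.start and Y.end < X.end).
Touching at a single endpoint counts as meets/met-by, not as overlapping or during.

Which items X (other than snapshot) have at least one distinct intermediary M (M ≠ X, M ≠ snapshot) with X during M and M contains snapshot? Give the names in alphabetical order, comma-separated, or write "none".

Target snapshot = [June 15, June 21].
Intermediaries M with M contains snapshot: ingest.
Via ingest — items with X during ingest: build, lunch, qa_pass, sync_call.
Union: build, lunch, qa_pass, sync_call.

build, lunch, qa_pass, sync_call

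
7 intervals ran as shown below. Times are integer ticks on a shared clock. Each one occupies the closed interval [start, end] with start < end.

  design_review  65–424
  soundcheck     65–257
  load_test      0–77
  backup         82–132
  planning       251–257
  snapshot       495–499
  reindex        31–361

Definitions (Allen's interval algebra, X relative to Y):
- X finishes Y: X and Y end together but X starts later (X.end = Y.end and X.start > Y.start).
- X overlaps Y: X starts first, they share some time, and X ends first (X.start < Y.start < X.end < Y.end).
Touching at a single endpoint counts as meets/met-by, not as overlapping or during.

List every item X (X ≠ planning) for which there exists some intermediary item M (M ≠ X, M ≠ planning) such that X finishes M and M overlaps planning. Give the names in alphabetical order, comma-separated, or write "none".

Target planning = [251, 257].
Intermediaries M with M overlaps planning: none.
Union: none.

none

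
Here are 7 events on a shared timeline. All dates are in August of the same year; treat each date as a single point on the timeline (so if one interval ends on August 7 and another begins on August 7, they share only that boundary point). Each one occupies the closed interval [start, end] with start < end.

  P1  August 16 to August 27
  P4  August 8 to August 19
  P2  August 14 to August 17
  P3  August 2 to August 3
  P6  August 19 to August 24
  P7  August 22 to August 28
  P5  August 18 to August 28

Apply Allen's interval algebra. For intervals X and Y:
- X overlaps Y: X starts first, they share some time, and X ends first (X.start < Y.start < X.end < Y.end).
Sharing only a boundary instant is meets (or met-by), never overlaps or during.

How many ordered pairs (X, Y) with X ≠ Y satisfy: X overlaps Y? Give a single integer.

6

Checking all 42 ordered pairs for relation 'overlaps'; matching pairs in alphabetical order:
(P1, P5): P1 overlaps P5 ✓
(P1, P7): P1 overlaps P7 ✓
(P2, P1): P2 overlaps P1 ✓
(P4, P1): P4 overlaps P1 ✓
(P4, P5): P4 overlaps P5 ✓
(P6, P7): P6 overlaps P7 ✓
Count: 6.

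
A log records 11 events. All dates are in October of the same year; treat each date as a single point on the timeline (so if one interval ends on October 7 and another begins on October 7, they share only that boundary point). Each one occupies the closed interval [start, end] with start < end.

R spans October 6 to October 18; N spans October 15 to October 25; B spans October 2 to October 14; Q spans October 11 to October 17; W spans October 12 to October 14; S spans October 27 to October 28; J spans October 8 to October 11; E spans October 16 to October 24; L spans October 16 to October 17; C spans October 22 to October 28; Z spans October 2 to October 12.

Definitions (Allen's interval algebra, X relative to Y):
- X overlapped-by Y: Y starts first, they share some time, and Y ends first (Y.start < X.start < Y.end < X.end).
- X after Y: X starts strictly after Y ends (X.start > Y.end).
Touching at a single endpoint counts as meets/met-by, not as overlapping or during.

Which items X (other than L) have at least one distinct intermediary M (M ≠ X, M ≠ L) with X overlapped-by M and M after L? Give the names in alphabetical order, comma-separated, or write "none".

none

Target L = [October 16, October 17].
Intermediaries M with M after L: C, S.
Via C — items with X overlapped-by C: none.
Via S — items with X overlapped-by S: none.
Union: none.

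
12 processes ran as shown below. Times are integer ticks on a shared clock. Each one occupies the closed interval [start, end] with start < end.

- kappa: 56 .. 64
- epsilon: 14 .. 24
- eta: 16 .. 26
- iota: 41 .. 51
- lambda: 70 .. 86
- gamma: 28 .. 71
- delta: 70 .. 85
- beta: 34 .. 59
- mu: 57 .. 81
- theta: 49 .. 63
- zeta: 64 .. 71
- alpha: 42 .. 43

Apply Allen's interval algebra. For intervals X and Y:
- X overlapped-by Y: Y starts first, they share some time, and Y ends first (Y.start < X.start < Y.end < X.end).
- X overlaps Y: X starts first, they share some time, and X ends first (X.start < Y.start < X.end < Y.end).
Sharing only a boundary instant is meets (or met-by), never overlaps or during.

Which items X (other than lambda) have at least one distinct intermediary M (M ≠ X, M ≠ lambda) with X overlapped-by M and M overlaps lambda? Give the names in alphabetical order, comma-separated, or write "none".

Target lambda = [70, 86].
Intermediaries M with M overlaps lambda: gamma, mu, zeta.
Via gamma — items with X overlapped-by gamma: delta, mu.
Via mu — items with X overlapped-by mu: delta.
Via zeta — items with X overlapped-by zeta: delta.
Union: delta, mu.

delta, mu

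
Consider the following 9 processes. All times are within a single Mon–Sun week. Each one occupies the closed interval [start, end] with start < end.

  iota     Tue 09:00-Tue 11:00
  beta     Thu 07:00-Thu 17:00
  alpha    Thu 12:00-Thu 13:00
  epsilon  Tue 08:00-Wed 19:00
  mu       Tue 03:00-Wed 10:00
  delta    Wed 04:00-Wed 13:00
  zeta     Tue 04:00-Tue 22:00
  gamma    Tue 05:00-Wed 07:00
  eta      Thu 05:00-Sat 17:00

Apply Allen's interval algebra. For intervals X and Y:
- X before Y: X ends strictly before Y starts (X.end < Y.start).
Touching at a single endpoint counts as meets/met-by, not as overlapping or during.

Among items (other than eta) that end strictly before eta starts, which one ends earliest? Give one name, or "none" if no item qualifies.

iota

Target eta = [Thu 05:00, Sat 17:00].
alpha [Thu 12:00, Thu 13:00] → during → excluded.
beta [Thu 07:00, Thu 17:00] → during → excluded.
delta [Wed 04:00, Wed 13:00] → before → candidate.
epsilon [Tue 08:00, Wed 19:00] → before → candidate.
gamma [Tue 05:00, Wed 07:00] → before → candidate.
iota [Tue 09:00, Tue 11:00] → before → candidate.
mu [Tue 03:00, Wed 10:00] → before → candidate.
zeta [Tue 04:00, Tue 22:00] → before → candidate.
Among candidates, earliest end is Tue 11:00 → iota.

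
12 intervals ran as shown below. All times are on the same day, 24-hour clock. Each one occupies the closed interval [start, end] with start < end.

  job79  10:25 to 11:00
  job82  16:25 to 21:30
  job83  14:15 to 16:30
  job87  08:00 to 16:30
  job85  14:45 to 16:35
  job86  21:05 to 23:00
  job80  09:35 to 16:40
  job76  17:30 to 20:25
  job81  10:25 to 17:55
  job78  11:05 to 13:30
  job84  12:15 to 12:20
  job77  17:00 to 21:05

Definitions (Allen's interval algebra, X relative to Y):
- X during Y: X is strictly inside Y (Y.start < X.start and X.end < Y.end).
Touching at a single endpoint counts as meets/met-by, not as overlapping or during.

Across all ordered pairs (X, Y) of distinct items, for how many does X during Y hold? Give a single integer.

16

Checking all 132 ordered pairs for relation 'during'; matching pairs in alphabetical order:
(job76, job77): job76 during job77 ✓
(job76, job82): job76 during job82 ✓
(job77, job82): job77 during job82 ✓
(job78, job80): job78 during job80 ✓
(job78, job81): job78 during job81 ✓
(job78, job87): job78 during job87 ✓
(job79, job80): job79 during job80 ✓
(job79, job87): job79 during job87 ✓
(job83, job80): job83 during job80 ✓
(job83, job81): job83 during job81 ✓
(job84, job78): job84 during job78 ✓
(job84, job80): job84 during job80 ✓
(job84, job81): job84 during job81 ✓
(job84, job87): job84 during job87 ✓
(job85, job80): job85 during job80 ✓
(job85, job81): job85 during job81 ✓
Count: 16.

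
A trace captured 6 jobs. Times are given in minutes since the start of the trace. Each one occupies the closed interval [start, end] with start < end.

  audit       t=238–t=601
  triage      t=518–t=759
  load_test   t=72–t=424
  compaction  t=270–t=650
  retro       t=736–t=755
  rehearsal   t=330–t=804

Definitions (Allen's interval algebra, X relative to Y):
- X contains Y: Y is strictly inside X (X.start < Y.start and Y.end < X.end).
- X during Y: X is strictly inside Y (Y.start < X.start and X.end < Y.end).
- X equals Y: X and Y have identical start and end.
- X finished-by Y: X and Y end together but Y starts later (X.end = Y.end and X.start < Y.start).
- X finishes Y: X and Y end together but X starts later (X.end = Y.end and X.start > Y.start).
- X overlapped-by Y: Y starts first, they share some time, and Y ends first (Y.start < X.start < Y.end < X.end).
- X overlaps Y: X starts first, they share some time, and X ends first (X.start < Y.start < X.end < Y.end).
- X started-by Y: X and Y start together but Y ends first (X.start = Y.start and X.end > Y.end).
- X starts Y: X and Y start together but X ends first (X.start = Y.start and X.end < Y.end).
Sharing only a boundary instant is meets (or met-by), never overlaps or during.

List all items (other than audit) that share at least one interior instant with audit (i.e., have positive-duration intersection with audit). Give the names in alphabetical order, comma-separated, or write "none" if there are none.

compaction, load_test, rehearsal, triage

Target audit = [t=238, t=601].
compaction [t=270, t=650] → overlapped-by → yes.
load_test [t=72, t=424] → overlaps → yes.
rehearsal [t=330, t=804] → overlapped-by → yes.
retro [t=736, t=755] → after → no.
triage [t=518, t=759] → overlapped-by → yes.
Result: compaction, load_test, rehearsal, triage.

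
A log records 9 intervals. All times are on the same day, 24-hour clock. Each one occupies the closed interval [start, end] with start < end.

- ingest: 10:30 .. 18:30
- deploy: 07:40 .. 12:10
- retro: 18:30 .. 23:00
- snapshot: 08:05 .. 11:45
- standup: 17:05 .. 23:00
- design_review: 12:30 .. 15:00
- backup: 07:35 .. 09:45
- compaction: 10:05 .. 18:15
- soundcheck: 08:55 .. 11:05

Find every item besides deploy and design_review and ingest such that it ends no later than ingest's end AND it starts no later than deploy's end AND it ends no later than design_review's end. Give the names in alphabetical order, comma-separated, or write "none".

backup, snapshot, soundcheck

Conditions: its end is no later than ingest's end (X.end <= 18:30) AND its start is no later than deploy's end (X.start <= 12:10) AND its end is no later than design_review's end (X.end <= 15:00).
backup: end 09:45 <= 18:30? ✓; start 07:35 <= 12:10? ✓; end 09:45 <= 15:00? ✓ → yes.
compaction: end 18:15 <= 18:30? ✓; start 10:05 <= 12:10? ✓; end 18:15 <= 15:00? ✗ → no.
retro: end 23:00 <= 18:30? ✗; start 18:30 <= 12:10? ✗; end 23:00 <= 15:00? ✗ → no.
snapshot: end 11:45 <= 18:30? ✓; start 08:05 <= 12:10? ✓; end 11:45 <= 15:00? ✓ → yes.
soundcheck: end 11:05 <= 18:30? ✓; start 08:55 <= 12:10? ✓; end 11:05 <= 15:00? ✓ → yes.
standup: end 23:00 <= 18:30? ✗; start 17:05 <= 12:10? ✗; end 23:00 <= 15:00? ✗ → no.
Result: backup, snapshot, soundcheck.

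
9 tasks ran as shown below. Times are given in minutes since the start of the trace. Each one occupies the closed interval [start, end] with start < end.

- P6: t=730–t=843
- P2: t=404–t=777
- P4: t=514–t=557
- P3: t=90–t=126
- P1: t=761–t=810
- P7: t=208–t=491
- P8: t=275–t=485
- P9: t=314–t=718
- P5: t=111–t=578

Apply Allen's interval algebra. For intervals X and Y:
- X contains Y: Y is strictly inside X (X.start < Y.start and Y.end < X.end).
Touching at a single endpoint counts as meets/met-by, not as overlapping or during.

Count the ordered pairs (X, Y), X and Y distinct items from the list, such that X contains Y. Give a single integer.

7

Checking all 72 ordered pairs for relation 'contains'; matching pairs in alphabetical order:
(P2, P4): P2 contains P4 ✓
(P5, P4): P5 contains P4 ✓
(P5, P7): P5 contains P7 ✓
(P5, P8): P5 contains P8 ✓
(P6, P1): P6 contains P1 ✓
(P7, P8): P7 contains P8 ✓
(P9, P4): P9 contains P4 ✓
Count: 7.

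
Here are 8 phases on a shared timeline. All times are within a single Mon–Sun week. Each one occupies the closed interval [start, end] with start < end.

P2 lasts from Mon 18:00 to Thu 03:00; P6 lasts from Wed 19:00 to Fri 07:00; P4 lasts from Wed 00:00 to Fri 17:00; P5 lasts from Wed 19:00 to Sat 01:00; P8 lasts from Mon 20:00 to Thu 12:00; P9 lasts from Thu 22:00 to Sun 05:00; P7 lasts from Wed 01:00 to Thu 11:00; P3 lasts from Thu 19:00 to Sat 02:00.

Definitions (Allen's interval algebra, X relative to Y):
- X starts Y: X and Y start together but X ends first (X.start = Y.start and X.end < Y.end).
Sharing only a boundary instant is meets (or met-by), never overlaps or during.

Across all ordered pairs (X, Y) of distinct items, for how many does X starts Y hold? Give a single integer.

Checking all 56 ordered pairs for relation 'starts'; matching pairs in alphabetical order:
(P6, P5): P6 starts P5 ✓
Count: 1.

1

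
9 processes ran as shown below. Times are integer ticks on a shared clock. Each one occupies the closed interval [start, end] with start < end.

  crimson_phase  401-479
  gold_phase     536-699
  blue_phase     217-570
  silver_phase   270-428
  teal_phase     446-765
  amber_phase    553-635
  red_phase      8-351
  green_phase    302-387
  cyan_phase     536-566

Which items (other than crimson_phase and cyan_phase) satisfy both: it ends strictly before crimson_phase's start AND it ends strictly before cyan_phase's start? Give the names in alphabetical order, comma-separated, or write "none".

green_phase, red_phase

Conditions: its end is strictly before crimson_phase's start (X.end < 401) AND its end is strictly before cyan_phase's start (X.end < 536).
amber_phase: end 635 < 401? ✗; end 635 < 536? ✗ → no.
blue_phase: end 570 < 401? ✗; end 570 < 536? ✗ → no.
gold_phase: end 699 < 401? ✗; end 699 < 536? ✗ → no.
green_phase: end 387 < 401? ✓; end 387 < 536? ✓ → yes.
red_phase: end 351 < 401? ✓; end 351 < 536? ✓ → yes.
silver_phase: end 428 < 401? ✗; end 428 < 536? ✓ → no.
teal_phase: end 765 < 401? ✗; end 765 < 536? ✗ → no.
Result: green_phase, red_phase.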